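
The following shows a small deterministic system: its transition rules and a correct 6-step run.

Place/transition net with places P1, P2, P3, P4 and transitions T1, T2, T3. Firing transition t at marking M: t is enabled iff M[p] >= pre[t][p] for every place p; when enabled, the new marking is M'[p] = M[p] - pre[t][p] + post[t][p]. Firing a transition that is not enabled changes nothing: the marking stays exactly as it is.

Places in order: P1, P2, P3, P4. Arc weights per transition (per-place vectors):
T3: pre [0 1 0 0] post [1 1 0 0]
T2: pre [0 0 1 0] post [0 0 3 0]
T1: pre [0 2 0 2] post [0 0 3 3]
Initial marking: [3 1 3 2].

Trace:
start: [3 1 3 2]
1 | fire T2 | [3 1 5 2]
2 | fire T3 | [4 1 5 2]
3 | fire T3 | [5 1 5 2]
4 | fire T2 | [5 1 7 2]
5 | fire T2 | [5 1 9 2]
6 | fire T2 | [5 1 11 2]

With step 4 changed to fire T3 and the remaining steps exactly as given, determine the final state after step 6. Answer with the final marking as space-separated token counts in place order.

(re-executing from step 4 with the substitution; state before step 4: [5 1 5 2])
4 | fire T3 | [6 1 5 2]
5 | fire T2 | [6 1 7 2]
6 | fire T2 | [6 1 9 2]

6 1 9 2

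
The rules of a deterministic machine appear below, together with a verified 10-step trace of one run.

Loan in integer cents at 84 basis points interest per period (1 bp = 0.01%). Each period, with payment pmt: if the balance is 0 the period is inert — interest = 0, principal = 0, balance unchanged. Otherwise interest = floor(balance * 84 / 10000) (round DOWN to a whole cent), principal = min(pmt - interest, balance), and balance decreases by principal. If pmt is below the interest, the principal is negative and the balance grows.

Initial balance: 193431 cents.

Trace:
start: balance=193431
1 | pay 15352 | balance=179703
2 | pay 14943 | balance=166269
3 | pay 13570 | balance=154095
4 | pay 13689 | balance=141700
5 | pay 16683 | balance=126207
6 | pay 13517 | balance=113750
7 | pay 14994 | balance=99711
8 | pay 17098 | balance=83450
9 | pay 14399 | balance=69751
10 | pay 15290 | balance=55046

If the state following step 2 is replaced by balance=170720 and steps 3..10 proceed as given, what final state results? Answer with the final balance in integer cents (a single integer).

59807

state after step 2 := balance=170720
3 | pay 13570 | balance=158584
4 | pay 13689 | balance=146227
5 | pay 16683 | balance=130772
6 | pay 13517 | balance=118353
7 | pay 14994 | balance=104353
8 | pay 17098 | balance=88131
9 | pay 14399 | balance=74472
10 | pay 15290 | balance=59807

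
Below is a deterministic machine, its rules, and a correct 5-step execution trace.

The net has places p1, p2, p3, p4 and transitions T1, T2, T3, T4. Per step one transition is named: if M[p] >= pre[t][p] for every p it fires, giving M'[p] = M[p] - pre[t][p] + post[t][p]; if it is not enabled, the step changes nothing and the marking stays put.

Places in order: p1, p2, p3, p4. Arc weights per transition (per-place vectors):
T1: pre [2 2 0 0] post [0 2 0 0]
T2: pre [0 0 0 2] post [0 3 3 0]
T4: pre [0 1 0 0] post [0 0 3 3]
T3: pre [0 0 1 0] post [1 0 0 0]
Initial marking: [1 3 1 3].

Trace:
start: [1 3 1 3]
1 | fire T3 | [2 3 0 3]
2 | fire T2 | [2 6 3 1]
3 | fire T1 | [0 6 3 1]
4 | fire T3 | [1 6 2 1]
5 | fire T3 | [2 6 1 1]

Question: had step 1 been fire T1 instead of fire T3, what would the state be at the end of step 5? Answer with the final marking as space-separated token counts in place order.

3 6 2 1

(re-executing from step 1 with the substitution; state before step 1: [1 3 1 3])
1 | fire T1 | [1 3 1 3]
2 | fire T2 | [1 6 4 1]
3 | fire T1 | [1 6 4 1]
4 | fire T3 | [2 6 3 1]
5 | fire T3 | [3 6 2 1]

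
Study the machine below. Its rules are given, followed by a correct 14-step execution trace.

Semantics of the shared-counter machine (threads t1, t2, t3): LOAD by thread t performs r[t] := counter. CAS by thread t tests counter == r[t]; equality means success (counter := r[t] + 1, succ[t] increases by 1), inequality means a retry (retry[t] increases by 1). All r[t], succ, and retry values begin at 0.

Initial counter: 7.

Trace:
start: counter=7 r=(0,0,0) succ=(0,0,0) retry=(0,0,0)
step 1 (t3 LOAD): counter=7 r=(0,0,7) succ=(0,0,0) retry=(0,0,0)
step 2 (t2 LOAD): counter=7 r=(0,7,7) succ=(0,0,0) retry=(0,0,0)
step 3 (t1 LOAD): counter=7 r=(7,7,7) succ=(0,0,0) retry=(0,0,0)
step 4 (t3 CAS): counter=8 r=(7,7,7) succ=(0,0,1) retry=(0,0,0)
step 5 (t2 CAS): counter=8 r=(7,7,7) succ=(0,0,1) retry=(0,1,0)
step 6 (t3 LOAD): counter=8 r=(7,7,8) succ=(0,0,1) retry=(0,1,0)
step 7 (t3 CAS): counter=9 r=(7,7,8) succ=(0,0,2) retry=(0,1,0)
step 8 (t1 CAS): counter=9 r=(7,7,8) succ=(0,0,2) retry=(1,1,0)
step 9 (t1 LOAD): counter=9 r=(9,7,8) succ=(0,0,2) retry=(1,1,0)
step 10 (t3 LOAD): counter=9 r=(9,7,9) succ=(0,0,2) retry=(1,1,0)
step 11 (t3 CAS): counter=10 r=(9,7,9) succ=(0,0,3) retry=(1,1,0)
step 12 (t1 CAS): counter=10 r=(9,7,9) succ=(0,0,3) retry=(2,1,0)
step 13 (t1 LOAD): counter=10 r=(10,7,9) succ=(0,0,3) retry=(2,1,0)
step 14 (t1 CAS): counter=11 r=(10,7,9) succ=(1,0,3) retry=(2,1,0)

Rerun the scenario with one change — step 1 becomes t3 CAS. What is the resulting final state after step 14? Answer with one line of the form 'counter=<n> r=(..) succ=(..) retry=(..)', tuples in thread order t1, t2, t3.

(re-executing from step 1 with the substitution; state before step 1: counter=7 r=(0,0,0) succ=(0,0,0) retry=(0,0,0))
step 1 (t3 CAS): counter=7 r=(0,0,0) succ=(0,0,0) retry=(0,0,1)
step 2 (t2 LOAD): counter=7 r=(0,7,0) succ=(0,0,0) retry=(0,0,1)
step 3 (t1 LOAD): counter=7 r=(7,7,0) succ=(0,0,0) retry=(0,0,1)
step 4 (t3 CAS): counter=7 r=(7,7,0) succ=(0,0,0) retry=(0,0,2)
step 5 (t2 CAS): counter=8 r=(7,7,0) succ=(0,1,0) retry=(0,0,2)
step 6 (t3 LOAD): counter=8 r=(7,7,8) succ=(0,1,0) retry=(0,0,2)
step 7 (t3 CAS): counter=9 r=(7,7,8) succ=(0,1,1) retry=(0,0,2)
step 8 (t1 CAS): counter=9 r=(7,7,8) succ=(0,1,1) retry=(1,0,2)
step 9 (t1 LOAD): counter=9 r=(9,7,8) succ=(0,1,1) retry=(1,0,2)
step 10 (t3 LOAD): counter=9 r=(9,7,9) succ=(0,1,1) retry=(1,0,2)
step 11 (t3 CAS): counter=10 r=(9,7,9) succ=(0,1,2) retry=(1,0,2)
step 12 (t1 CAS): counter=10 r=(9,7,9) succ=(0,1,2) retry=(2,0,2)
step 13 (t1 LOAD): counter=10 r=(10,7,9) succ=(0,1,2) retry=(2,0,2)
step 14 (t1 CAS): counter=11 r=(10,7,9) succ=(1,1,2) retry=(2,0,2)

counter=11 r=(10,7,9) succ=(1,1,2) retry=(2,0,2)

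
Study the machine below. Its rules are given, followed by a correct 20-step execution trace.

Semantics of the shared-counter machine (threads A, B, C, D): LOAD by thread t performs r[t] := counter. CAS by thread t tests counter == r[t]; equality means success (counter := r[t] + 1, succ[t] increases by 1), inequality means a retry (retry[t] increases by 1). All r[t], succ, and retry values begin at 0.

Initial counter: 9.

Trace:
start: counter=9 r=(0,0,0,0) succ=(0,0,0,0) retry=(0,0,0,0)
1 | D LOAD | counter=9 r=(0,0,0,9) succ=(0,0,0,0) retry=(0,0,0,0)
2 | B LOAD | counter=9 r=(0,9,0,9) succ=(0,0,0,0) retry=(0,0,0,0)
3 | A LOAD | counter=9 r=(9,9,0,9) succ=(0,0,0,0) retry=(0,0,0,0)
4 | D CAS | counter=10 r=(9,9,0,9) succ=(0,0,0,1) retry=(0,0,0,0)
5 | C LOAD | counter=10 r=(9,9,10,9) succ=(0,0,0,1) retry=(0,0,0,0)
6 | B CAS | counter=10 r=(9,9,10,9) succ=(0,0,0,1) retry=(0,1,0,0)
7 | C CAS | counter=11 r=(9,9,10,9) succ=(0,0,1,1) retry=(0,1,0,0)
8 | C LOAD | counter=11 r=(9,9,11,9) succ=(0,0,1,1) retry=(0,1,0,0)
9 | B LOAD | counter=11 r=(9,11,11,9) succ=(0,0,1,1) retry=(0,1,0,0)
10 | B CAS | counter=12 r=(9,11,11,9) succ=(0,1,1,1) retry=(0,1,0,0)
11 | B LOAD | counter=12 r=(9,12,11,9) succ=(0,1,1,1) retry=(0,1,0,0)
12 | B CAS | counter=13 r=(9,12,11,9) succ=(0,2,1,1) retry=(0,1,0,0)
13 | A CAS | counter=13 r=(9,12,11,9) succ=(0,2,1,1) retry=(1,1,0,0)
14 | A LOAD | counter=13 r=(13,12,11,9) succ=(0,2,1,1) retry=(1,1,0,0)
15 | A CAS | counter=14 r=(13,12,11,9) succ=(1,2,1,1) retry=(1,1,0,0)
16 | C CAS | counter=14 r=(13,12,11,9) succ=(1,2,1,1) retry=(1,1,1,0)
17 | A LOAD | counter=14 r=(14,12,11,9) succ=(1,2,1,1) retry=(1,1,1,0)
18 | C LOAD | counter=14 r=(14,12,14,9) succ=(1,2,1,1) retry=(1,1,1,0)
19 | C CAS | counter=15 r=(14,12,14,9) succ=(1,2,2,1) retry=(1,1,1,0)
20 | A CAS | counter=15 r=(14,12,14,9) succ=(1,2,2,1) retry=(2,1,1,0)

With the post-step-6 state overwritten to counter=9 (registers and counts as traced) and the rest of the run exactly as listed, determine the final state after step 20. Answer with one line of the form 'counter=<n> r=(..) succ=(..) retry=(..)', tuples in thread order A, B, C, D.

state after step 6 := counter=9 r=(9,9,10,9) succ=(0,0,0,1) retry=(0,1,0,0)
7 | C CAS | counter=9 r=(9,9,10,9) succ=(0,0,0,1) retry=(0,1,1,0)
8 | C LOAD | counter=9 r=(9,9,9,9) succ=(0,0,0,1) retry=(0,1,1,0)
9 | B LOAD | counter=9 r=(9,9,9,9) succ=(0,0,0,1) retry=(0,1,1,0)
10 | B CAS | counter=10 r=(9,9,9,9) succ=(0,1,0,1) retry=(0,1,1,0)
11 | B LOAD | counter=10 r=(9,10,9,9) succ=(0,1,0,1) retry=(0,1,1,0)
12 | B CAS | counter=11 r=(9,10,9,9) succ=(0,2,0,1) retry=(0,1,1,0)
13 | A CAS | counter=11 r=(9,10,9,9) succ=(0,2,0,1) retry=(1,1,1,0)
14 | A LOAD | counter=11 r=(11,10,9,9) succ=(0,2,0,1) retry=(1,1,1,0)
15 | A CAS | counter=12 r=(11,10,9,9) succ=(1,2,0,1) retry=(1,1,1,0)
16 | C CAS | counter=12 r=(11,10,9,9) succ=(1,2,0,1) retry=(1,1,2,0)
17 | A LOAD | counter=12 r=(12,10,9,9) succ=(1,2,0,1) retry=(1,1,2,0)
18 | C LOAD | counter=12 r=(12,10,12,9) succ=(1,2,0,1) retry=(1,1,2,0)
19 | C CAS | counter=13 r=(12,10,12,9) succ=(1,2,1,1) retry=(1,1,2,0)
20 | A CAS | counter=13 r=(12,10,12,9) succ=(1,2,1,1) retry=(2,1,2,0)

counter=13 r=(12,10,12,9) succ=(1,2,1,1) retry=(2,1,2,0)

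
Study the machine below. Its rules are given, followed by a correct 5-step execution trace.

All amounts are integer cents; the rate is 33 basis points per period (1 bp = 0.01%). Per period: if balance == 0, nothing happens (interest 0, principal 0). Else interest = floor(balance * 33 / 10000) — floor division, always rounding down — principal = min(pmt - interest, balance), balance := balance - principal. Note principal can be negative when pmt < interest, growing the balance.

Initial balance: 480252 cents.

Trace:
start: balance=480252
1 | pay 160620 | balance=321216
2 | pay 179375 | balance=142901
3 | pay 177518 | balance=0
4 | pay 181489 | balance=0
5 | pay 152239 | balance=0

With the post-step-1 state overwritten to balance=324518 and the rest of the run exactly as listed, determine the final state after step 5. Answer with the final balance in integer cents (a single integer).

state after step 1 := balance=324518
2 | pay 179375 | balance=146213
3 | pay 177518 | balance=0
4 | pay 181489 | balance=0
5 | pay 152239 | balance=0

0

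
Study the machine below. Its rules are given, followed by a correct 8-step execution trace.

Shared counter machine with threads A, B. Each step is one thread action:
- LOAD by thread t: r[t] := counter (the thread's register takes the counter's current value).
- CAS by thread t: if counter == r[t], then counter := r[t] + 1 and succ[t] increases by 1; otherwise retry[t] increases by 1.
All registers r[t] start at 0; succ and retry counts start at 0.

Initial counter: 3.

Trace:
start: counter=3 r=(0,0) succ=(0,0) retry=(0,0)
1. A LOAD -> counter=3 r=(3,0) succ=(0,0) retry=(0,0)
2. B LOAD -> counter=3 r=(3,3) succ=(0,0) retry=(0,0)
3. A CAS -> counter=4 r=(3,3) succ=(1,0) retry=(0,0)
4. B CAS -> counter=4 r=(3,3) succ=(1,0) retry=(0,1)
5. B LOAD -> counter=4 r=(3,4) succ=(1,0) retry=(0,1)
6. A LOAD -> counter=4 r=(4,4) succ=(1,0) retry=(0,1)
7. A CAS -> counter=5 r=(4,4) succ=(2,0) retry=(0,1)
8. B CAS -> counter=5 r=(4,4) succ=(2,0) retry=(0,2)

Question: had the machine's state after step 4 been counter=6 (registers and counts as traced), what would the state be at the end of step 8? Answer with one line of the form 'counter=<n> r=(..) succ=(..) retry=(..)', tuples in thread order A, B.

state after step 4 := counter=6 r=(3,3) succ=(1,0) retry=(0,1)
5. B LOAD -> counter=6 r=(3,6) succ=(1,0) retry=(0,1)
6. A LOAD -> counter=6 r=(6,6) succ=(1,0) retry=(0,1)
7. A CAS -> counter=7 r=(6,6) succ=(2,0) retry=(0,1)
8. B CAS -> counter=7 r=(6,6) succ=(2,0) retry=(0,2)

counter=7 r=(6,6) succ=(2,0) retry=(0,2)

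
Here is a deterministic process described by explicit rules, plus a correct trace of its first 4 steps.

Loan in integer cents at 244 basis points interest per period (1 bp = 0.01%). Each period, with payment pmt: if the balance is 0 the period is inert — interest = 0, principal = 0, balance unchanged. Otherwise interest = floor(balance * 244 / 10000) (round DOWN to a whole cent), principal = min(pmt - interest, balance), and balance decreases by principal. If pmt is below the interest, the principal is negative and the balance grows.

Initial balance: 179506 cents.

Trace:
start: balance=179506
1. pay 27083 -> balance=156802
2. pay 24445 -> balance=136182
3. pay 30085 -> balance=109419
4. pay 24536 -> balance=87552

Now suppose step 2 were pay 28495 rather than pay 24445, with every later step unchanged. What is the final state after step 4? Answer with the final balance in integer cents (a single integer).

83303

(re-executing from step 2 with the substitution; state before step 2: balance=156802)
2. pay 28495 -> balance=132132
3. pay 30085 -> balance=105271
4. pay 24536 -> balance=83303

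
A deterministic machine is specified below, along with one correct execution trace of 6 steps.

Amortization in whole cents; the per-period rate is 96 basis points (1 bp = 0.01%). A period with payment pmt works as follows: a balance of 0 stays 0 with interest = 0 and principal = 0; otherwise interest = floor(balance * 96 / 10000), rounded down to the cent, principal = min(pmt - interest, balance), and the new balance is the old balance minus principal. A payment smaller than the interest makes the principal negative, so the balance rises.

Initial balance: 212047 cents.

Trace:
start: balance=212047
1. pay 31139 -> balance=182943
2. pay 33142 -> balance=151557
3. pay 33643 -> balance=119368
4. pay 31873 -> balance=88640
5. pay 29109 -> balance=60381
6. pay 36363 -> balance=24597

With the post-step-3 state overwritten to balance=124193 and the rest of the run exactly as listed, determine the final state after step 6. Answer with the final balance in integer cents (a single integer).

state after step 3 := balance=124193
4. pay 31873 -> balance=93512
5. pay 29109 -> balance=65300
6. pay 36363 -> balance=29563

29563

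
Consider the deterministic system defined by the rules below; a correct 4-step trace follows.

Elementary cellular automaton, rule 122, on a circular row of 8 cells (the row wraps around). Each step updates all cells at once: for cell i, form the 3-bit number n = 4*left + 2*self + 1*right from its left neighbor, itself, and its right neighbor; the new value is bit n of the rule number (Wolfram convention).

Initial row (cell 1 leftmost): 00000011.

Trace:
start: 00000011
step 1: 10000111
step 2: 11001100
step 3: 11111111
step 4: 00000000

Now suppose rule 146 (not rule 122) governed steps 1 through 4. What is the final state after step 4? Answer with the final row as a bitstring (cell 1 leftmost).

01001000

(re-executing steps 1..4 under rule 146; state before step 1: 00000011)
step 1: 10000100
step 2: 01001011
step 3: 00110000
step 4: 01001000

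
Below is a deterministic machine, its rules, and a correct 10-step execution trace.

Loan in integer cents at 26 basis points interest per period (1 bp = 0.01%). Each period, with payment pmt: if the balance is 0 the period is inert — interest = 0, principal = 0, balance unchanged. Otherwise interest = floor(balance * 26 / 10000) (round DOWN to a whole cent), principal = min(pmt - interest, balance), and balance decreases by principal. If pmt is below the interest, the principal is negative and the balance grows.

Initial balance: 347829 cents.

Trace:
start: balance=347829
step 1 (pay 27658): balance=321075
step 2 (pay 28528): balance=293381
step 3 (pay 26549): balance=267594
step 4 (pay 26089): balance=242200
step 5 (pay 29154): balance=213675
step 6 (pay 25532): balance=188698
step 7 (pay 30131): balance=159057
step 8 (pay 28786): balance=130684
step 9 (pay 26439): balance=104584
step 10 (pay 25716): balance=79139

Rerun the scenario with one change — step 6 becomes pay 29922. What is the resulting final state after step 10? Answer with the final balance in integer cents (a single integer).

74705

(re-executing from step 6 with the substitution; state before step 6: balance=213675)
step 6 (pay 29922): balance=184308
step 7 (pay 30131): balance=154656
step 8 (pay 28786): balance=126272
step 9 (pay 26439): balance=100161
step 10 (pay 25716): balance=74705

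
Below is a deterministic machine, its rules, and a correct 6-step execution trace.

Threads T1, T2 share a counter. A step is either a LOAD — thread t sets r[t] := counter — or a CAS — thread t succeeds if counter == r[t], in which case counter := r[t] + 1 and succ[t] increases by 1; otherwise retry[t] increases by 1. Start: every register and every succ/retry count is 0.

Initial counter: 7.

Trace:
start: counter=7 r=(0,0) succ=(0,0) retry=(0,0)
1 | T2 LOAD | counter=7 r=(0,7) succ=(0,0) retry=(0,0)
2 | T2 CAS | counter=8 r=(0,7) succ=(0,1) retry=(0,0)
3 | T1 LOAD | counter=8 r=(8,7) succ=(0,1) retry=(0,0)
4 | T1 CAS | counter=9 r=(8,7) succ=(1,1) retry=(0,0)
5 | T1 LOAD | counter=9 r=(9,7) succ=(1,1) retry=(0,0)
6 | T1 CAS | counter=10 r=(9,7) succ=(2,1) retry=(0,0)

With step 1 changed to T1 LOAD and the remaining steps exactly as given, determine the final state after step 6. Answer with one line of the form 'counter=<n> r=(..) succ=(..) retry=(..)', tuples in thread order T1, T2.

counter=9 r=(8,0) succ=(2,0) retry=(0,1)

(re-executing from step 1 with the substitution; state before step 1: counter=7 r=(0,0) succ=(0,0) retry=(0,0))
1 | T1 LOAD | counter=7 r=(7,0) succ=(0,0) retry=(0,0)
2 | T2 CAS | counter=7 r=(7,0) succ=(0,0) retry=(0,1)
3 | T1 LOAD | counter=7 r=(7,0) succ=(0,0) retry=(0,1)
4 | T1 CAS | counter=8 r=(7,0) succ=(1,0) retry=(0,1)
5 | T1 LOAD | counter=8 r=(8,0) succ=(1,0) retry=(0,1)
6 | T1 CAS | counter=9 r=(8,0) succ=(2,0) retry=(0,1)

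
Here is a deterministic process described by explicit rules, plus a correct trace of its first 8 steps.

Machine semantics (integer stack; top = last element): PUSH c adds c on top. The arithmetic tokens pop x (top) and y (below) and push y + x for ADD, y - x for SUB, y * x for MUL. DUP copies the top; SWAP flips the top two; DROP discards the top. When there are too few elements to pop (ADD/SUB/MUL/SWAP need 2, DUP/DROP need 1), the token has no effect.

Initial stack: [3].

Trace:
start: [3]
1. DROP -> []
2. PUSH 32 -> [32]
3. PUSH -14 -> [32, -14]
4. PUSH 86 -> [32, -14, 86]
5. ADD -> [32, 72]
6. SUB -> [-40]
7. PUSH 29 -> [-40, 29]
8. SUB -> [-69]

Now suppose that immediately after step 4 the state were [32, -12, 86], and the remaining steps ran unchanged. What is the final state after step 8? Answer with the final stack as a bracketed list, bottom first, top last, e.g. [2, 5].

[-71]

state after step 4 := [32, -12, 86]
5. ADD -> [32, 74]
6. SUB -> [-42]
7. PUSH 29 -> [-42, 29]
8. SUB -> [-71]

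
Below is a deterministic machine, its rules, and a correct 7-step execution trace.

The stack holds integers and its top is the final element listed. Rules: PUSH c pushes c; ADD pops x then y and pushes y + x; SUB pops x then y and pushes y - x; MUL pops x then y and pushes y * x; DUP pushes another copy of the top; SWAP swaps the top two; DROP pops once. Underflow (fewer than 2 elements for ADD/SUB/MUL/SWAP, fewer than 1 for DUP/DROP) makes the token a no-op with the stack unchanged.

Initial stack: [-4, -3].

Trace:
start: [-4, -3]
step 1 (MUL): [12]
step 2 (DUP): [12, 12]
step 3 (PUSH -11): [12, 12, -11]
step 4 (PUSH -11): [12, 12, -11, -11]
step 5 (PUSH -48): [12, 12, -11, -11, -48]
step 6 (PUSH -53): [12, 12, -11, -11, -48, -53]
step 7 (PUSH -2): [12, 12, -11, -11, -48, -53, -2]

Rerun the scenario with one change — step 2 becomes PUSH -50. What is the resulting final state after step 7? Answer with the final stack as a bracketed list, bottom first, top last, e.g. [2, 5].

[12, -50, -11, -11, -48, -53, -2]

(re-executing from step 2 with the substitution; state before step 2: [12])
step 2 (PUSH -50): [12, -50]
step 3 (PUSH -11): [12, -50, -11]
step 4 (PUSH -11): [12, -50, -11, -11]
step 5 (PUSH -48): [12, -50, -11, -11, -48]
step 6 (PUSH -53): [12, -50, -11, -11, -48, -53]
step 7 (PUSH -2): [12, -50, -11, -11, -48, -53, -2]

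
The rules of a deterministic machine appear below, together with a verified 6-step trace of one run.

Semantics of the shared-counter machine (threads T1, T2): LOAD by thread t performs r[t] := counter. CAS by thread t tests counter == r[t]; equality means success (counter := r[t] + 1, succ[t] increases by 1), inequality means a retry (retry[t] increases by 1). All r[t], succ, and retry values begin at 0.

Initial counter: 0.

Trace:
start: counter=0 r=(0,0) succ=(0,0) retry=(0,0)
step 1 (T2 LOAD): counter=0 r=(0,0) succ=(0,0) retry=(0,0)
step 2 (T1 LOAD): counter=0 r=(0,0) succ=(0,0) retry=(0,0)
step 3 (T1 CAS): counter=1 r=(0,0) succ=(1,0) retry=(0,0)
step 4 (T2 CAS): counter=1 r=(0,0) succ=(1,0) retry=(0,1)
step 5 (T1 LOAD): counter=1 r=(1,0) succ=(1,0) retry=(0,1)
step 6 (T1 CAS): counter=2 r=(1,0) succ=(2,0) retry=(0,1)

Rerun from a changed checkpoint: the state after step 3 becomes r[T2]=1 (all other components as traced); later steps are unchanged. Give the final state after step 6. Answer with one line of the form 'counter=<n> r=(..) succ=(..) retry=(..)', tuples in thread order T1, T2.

state after step 3 := counter=1 r=(0,1) succ=(1,0) retry=(0,0)
step 4 (T2 CAS): counter=2 r=(0,1) succ=(1,1) retry=(0,0)
step 5 (T1 LOAD): counter=2 r=(2,1) succ=(1,1) retry=(0,0)
step 6 (T1 CAS): counter=3 r=(2,1) succ=(2,1) retry=(0,0)

counter=3 r=(2,1) succ=(2,1) retry=(0,0)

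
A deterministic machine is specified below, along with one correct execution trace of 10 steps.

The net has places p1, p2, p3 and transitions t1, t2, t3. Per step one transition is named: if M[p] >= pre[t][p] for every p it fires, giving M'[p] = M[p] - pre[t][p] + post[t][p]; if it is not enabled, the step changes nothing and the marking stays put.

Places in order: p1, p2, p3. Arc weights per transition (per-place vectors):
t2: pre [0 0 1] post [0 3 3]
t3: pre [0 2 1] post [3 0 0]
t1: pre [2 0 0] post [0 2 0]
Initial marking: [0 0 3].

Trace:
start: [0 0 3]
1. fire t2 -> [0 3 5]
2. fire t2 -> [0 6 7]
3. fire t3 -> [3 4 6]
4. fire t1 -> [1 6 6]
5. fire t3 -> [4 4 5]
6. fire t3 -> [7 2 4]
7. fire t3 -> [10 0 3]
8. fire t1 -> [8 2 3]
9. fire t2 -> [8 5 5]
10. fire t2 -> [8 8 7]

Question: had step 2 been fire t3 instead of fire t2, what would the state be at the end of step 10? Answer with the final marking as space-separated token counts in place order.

2 9 7

(re-executing from step 2 with the substitution; state before step 2: [0 3 5])
2. fire t3 -> [3 1 4]
3. fire t3 -> [3 1 4]
4. fire t1 -> [1 3 4]
5. fire t3 -> [4 1 3]
6. fire t3 -> [4 1 3]
7. fire t3 -> [4 1 3]
8. fire t1 -> [2 3 3]
9. fire t2 -> [2 6 5]
10. fire t2 -> [2 9 7]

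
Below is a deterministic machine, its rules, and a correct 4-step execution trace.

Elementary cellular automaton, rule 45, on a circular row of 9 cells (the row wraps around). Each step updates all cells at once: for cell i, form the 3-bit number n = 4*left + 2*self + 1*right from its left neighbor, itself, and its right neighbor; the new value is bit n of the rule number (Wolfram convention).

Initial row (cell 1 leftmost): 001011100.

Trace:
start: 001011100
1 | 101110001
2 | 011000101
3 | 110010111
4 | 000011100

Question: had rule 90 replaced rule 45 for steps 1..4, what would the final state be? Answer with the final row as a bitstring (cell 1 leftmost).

001000111

(re-executing steps 1..4 under rule 90; state before step 1: 001011100)
1 | 010010110
2 | 101100111
3 | 101111100
4 | 001000111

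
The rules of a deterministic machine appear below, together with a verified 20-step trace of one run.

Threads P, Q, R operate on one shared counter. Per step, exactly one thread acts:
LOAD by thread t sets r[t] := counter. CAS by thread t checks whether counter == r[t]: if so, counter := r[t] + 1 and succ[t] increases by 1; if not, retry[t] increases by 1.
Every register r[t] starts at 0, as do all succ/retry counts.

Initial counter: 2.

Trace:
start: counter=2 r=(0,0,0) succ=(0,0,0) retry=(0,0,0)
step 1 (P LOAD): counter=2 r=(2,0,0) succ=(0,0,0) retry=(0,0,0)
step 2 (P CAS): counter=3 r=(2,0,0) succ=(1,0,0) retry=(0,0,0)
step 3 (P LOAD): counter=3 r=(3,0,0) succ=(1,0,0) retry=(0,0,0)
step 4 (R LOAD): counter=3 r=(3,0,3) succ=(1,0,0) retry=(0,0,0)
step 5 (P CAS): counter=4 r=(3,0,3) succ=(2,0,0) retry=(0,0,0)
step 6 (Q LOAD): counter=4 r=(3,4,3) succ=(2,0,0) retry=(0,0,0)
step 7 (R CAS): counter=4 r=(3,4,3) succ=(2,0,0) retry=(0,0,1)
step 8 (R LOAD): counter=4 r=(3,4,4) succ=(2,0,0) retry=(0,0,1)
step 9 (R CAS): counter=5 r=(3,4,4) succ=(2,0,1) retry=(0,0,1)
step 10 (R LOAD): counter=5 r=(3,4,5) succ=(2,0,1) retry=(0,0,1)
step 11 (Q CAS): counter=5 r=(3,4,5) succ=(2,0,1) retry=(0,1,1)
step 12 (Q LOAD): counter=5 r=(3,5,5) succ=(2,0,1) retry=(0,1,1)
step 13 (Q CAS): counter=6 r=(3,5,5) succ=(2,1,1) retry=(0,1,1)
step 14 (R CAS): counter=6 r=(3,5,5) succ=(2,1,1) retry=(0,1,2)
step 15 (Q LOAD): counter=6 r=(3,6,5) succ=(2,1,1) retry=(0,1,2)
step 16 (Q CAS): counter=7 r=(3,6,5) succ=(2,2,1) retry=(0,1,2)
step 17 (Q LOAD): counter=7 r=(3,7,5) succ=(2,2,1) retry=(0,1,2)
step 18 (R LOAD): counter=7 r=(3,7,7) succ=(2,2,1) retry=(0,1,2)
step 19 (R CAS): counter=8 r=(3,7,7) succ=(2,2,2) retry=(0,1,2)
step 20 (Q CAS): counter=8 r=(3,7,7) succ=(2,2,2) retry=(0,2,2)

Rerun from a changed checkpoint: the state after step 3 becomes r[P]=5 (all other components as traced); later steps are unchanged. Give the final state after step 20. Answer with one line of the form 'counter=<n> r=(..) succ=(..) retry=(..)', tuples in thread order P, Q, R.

state after step 3 := counter=3 r=(5,0,0) succ=(1,0,0) retry=(0,0,0)
step 4 (R LOAD): counter=3 r=(5,0,3) succ=(1,0,0) retry=(0,0,0)
step 5 (P CAS): counter=3 r=(5,0,3) succ=(1,0,0) retry=(1,0,0)
step 6 (Q LOAD): counter=3 r=(5,3,3) succ=(1,0,0) retry=(1,0,0)
step 7 (R CAS): counter=4 r=(5,3,3) succ=(1,0,1) retry=(1,0,0)
step 8 (R LOAD): counter=4 r=(5,3,4) succ=(1,0,1) retry=(1,0,0)
step 9 (R CAS): counter=5 r=(5,3,4) succ=(1,0,2) retry=(1,0,0)
step 10 (R LOAD): counter=5 r=(5,3,5) succ=(1,0,2) retry=(1,0,0)
step 11 (Q CAS): counter=5 r=(5,3,5) succ=(1,0,2) retry=(1,1,0)
step 12 (Q LOAD): counter=5 r=(5,5,5) succ=(1,0,2) retry=(1,1,0)
step 13 (Q CAS): counter=6 r=(5,5,5) succ=(1,1,2) retry=(1,1,0)
step 14 (R CAS): counter=6 r=(5,5,5) succ=(1,1,2) retry=(1,1,1)
step 15 (Q LOAD): counter=6 r=(5,6,5) succ=(1,1,2) retry=(1,1,1)
step 16 (Q CAS): counter=7 r=(5,6,5) succ=(1,2,2) retry=(1,1,1)
step 17 (Q LOAD): counter=7 r=(5,7,5) succ=(1,2,2) retry=(1,1,1)
step 18 (R LOAD): counter=7 r=(5,7,7) succ=(1,2,2) retry=(1,1,1)
step 19 (R CAS): counter=8 r=(5,7,7) succ=(1,2,3) retry=(1,1,1)
step 20 (Q CAS): counter=8 r=(5,7,7) succ=(1,2,3) retry=(1,2,1)

counter=8 r=(5,7,7) succ=(1,2,3) retry=(1,2,1)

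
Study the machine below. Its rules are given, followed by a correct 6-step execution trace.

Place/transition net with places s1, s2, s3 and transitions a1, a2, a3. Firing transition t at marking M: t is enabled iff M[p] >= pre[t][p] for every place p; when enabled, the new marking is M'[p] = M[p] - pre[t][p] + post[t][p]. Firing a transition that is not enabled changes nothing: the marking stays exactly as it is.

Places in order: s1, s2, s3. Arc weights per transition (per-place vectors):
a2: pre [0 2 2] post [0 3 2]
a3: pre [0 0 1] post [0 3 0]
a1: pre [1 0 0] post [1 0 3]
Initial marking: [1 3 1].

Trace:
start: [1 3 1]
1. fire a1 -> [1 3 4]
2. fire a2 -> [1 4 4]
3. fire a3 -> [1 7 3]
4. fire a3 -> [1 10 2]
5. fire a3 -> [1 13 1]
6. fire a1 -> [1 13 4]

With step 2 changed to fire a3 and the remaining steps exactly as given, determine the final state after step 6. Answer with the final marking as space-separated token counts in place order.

(re-executing from step 2 with the substitution; state before step 2: [1 3 4])
2. fire a3 -> [1 6 3]
3. fire a3 -> [1 9 2]
4. fire a3 -> [1 12 1]
5. fire a3 -> [1 15 0]
6. fire a1 -> [1 15 3]

1 15 3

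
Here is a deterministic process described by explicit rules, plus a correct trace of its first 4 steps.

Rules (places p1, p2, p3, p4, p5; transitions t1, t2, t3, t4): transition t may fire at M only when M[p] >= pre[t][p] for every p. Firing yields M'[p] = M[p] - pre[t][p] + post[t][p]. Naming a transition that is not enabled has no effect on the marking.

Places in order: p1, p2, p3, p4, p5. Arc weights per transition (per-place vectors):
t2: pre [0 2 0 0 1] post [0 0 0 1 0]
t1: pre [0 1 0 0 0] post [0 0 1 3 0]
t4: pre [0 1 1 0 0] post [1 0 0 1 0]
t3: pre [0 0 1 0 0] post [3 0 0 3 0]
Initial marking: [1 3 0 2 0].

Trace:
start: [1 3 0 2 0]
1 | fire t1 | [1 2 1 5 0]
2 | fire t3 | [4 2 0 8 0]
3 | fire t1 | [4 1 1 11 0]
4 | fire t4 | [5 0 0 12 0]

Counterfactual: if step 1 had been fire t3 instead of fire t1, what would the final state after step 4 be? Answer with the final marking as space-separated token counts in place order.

(re-executing from step 1 with the substitution; state before step 1: [1 3 0 2 0])
1 | fire t3 | [1 3 0 2 0]
2 | fire t3 | [1 3 0 2 0]
3 | fire t1 | [1 2 1 5 0]
4 | fire t4 | [2 1 0 6 0]

2 1 0 6 0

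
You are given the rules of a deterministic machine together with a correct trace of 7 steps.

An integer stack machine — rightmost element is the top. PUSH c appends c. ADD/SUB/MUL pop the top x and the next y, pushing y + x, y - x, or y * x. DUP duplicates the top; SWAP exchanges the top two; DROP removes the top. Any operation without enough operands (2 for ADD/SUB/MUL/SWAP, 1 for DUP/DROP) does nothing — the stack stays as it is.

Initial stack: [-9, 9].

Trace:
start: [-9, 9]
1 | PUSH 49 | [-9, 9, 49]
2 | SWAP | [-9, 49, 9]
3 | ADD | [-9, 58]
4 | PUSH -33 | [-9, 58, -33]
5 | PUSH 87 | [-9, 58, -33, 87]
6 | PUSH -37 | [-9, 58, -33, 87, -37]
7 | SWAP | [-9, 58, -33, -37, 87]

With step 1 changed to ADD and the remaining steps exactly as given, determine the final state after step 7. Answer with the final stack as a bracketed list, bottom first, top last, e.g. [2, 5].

(re-executing from step 1 with the substitution; state before step 1: [-9, 9])
1 | ADD | [0]
2 | SWAP | [0]
3 | ADD | [0]
4 | PUSH -33 | [0, -33]
5 | PUSH 87 | [0, -33, 87]
6 | PUSH -37 | [0, -33, 87, -37]
7 | SWAP | [0, -33, -37, 87]

[0, -33, -37, 87]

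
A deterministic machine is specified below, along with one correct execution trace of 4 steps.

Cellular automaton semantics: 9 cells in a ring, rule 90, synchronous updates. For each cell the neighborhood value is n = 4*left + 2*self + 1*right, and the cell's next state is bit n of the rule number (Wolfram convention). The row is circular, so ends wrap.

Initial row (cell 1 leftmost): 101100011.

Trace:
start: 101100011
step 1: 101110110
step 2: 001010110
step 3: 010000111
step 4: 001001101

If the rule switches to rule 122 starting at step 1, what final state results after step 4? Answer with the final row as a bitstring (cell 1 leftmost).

(re-executing steps 1..4 under rule 122; state before step 1: 101100011)
step 1: 111110110
step 2: 100011111
step 3: 110110000
step 4: 111111001

111111001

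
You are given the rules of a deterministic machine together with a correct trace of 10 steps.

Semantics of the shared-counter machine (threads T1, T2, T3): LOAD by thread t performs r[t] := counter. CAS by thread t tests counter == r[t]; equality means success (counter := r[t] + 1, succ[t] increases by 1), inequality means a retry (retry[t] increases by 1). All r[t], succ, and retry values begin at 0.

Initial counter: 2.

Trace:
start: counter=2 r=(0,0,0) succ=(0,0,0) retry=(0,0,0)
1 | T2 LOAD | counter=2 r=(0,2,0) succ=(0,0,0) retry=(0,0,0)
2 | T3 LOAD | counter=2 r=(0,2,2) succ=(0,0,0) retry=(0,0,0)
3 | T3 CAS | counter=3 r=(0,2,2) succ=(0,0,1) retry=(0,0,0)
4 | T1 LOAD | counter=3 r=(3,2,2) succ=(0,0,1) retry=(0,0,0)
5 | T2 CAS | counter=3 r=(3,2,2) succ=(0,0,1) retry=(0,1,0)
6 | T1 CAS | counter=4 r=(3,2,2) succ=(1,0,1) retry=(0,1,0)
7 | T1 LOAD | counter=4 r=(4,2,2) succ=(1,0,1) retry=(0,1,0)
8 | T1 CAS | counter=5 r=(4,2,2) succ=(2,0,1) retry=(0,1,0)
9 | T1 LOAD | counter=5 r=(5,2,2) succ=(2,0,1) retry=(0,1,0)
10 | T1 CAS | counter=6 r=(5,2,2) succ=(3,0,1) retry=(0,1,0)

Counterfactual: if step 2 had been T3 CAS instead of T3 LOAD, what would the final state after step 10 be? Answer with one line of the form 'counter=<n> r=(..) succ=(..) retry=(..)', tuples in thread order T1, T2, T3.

counter=5 r=(4,2,0) succ=(2,1,0) retry=(1,0,2)

(re-executing from step 2 with the substitution; state before step 2: counter=2 r=(0,2,0) succ=(0,0,0) retry=(0,0,0))
2 | T3 CAS | counter=2 r=(0,2,0) succ=(0,0,0) retry=(0,0,1)
3 | T3 CAS | counter=2 r=(0,2,0) succ=(0,0,0) retry=(0,0,2)
4 | T1 LOAD | counter=2 r=(2,2,0) succ=(0,0,0) retry=(0,0,2)
5 | T2 CAS | counter=3 r=(2,2,0) succ=(0,1,0) retry=(0,0,2)
6 | T1 CAS | counter=3 r=(2,2,0) succ=(0,1,0) retry=(1,0,2)
7 | T1 LOAD | counter=3 r=(3,2,0) succ=(0,1,0) retry=(1,0,2)
8 | T1 CAS | counter=4 r=(3,2,0) succ=(1,1,0) retry=(1,0,2)
9 | T1 LOAD | counter=4 r=(4,2,0) succ=(1,1,0) retry=(1,0,2)
10 | T1 CAS | counter=5 r=(4,2,0) succ=(2,1,0) retry=(1,0,2)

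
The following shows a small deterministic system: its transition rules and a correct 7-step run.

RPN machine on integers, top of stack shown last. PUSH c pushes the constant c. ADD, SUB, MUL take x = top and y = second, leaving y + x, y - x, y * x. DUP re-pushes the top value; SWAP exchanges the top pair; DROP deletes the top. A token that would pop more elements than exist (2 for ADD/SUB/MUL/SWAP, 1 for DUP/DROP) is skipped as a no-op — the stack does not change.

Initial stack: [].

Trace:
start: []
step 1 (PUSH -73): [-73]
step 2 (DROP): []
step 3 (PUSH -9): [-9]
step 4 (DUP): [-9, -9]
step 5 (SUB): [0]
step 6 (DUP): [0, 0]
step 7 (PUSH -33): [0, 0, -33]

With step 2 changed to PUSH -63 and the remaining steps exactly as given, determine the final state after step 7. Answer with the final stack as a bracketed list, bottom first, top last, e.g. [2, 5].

(re-executing from step 2 with the substitution; state before step 2: [-73])
step 2 (PUSH -63): [-73, -63]
step 3 (PUSH -9): [-73, -63, -9]
step 4 (DUP): [-73, -63, -9, -9]
step 5 (SUB): [-73, -63, 0]
step 6 (DUP): [-73, -63, 0, 0]
step 7 (PUSH -33): [-73, -63, 0, 0, -33]

[-73, -63, 0, 0, -33]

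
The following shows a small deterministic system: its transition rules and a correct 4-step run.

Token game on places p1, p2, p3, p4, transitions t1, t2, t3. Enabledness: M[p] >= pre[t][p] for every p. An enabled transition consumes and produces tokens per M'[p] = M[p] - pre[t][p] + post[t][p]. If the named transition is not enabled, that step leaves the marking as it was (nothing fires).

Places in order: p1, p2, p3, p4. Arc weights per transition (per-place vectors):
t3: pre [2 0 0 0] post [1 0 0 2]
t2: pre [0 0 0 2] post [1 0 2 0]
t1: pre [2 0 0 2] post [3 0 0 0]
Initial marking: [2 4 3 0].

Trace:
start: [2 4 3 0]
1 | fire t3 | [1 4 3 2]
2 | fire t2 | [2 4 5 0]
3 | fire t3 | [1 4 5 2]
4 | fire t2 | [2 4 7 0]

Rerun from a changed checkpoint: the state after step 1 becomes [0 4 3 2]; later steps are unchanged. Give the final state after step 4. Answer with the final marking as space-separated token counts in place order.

state after step 1 := [0 4 3 2]
2 | fire t2 | [1 4 5 0]
3 | fire t3 | [1 4 5 0]
4 | fire t2 | [1 4 5 0]

1 4 5 0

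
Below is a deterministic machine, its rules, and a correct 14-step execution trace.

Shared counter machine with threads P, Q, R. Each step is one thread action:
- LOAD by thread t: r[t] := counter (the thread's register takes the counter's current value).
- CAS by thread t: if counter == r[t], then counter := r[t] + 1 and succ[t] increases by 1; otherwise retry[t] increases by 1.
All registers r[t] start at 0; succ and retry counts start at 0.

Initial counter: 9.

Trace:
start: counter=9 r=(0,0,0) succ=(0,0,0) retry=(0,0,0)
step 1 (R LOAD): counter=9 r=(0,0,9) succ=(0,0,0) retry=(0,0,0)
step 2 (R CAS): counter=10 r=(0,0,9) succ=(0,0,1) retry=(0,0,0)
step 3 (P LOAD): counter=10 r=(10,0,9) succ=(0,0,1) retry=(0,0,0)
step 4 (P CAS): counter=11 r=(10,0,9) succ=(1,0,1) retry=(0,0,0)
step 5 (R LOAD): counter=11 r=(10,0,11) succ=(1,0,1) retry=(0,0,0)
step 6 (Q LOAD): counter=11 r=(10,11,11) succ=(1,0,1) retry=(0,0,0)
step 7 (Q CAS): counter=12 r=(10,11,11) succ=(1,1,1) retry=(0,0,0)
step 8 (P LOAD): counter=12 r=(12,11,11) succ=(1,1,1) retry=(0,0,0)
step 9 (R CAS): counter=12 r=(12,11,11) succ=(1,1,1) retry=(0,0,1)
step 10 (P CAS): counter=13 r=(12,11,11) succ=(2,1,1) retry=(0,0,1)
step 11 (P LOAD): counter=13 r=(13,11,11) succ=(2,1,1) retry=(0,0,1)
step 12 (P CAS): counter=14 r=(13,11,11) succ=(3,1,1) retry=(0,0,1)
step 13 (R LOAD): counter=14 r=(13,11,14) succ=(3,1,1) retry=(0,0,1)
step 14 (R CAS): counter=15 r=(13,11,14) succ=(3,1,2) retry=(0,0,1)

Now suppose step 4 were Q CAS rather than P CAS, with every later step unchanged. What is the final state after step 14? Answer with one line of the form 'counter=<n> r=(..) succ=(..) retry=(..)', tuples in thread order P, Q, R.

counter=14 r=(12,10,13) succ=(2,1,2) retry=(0,1,1)

(re-executing from step 4 with the substitution; state before step 4: counter=10 r=(10,0,9) succ=(0,0,1) retry=(0,0,0))
step 4 (Q CAS): counter=10 r=(10,0,9) succ=(0,0,1) retry=(0,1,0)
step 5 (R LOAD): counter=10 r=(10,0,10) succ=(0,0,1) retry=(0,1,0)
step 6 (Q LOAD): counter=10 r=(10,10,10) succ=(0,0,1) retry=(0,1,0)
step 7 (Q CAS): counter=11 r=(10,10,10) succ=(0,1,1) retry=(0,1,0)
step 8 (P LOAD): counter=11 r=(11,10,10) succ=(0,1,1) retry=(0,1,0)
step 9 (R CAS): counter=11 r=(11,10,10) succ=(0,1,1) retry=(0,1,1)
step 10 (P CAS): counter=12 r=(11,10,10) succ=(1,1,1) retry=(0,1,1)
step 11 (P LOAD): counter=12 r=(12,10,10) succ=(1,1,1) retry=(0,1,1)
step 12 (P CAS): counter=13 r=(12,10,10) succ=(2,1,1) retry=(0,1,1)
step 13 (R LOAD): counter=13 r=(12,10,13) succ=(2,1,1) retry=(0,1,1)
step 14 (R CAS): counter=14 r=(12,10,13) succ=(2,1,2) retry=(0,1,1)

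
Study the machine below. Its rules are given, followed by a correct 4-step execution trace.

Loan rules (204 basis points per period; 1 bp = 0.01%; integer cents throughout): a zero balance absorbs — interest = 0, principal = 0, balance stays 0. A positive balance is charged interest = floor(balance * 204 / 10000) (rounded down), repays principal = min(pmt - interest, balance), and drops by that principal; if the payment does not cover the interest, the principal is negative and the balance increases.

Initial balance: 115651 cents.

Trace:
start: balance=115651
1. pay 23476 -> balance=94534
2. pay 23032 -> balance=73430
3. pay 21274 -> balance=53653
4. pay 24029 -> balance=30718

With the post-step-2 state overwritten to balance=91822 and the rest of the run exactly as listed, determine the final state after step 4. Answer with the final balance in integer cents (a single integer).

state after step 2 := balance=91822
3. pay 21274 -> balance=72421
4. pay 24029 -> balance=49869

49869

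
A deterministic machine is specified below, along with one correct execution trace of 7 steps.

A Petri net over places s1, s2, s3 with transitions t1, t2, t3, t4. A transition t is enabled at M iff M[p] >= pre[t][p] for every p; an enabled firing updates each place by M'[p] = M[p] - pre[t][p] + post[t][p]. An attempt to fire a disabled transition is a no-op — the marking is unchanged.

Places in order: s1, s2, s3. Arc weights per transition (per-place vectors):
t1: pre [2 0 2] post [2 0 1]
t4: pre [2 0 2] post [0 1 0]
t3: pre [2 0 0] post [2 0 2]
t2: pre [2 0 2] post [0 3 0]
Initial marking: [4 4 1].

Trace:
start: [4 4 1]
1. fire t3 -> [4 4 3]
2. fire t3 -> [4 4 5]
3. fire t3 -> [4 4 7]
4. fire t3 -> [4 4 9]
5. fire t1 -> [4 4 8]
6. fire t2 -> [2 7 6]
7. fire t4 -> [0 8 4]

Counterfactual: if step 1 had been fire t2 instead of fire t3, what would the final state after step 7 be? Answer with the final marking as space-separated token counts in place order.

(re-executing from step 1 with the substitution; state before step 1: [4 4 1])
1. fire t2 -> [4 4 1]
2. fire t3 -> [4 4 3]
3. fire t3 -> [4 4 5]
4. fire t3 -> [4 4 7]
5. fire t1 -> [4 4 6]
6. fire t2 -> [2 7 4]
7. fire t4 -> [0 8 2]

0 8 2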